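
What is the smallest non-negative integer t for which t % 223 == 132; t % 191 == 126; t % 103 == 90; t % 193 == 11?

The moduli are pairwise coprime; N = 223·191·103·193 = 846706247.
N/223 = 3796889; 3796889 ≡ 91 (mod 223); 91·174 ≡ 1, so inverse 174.
N/191 = 4433017; 4433017 ≡ 98 (mod 191); 98·115 ≡ 1, so inverse 115.
N/103 = 8220449; 8220449 ≡ 19 (mod 103); 19·38 ≡ 1, so inverse 38.
N/193 = 4387079; 4387079 ≡ 189 (mod 193); 189·48 ≡ 1, so inverse 48.
t ≡ 132·3796889·174 + 126·4433017·115 + 90·8220449·38 + 11·4387079·48 = 181871676174.
181871676174 mod 846706247 = 676539316.

676539316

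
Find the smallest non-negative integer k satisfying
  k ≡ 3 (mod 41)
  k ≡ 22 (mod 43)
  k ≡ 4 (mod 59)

49859

Combine the congruences pairwise.
From k ≡ 3 (mod 41) write k = 3 + 41t. Substituting into k ≡ 22 (mod 43) gives 41t ≡ 19 (mod 43), and since 41⁻¹ ≡ 21 (mod 43), t ≡ 12. Hence k ≡ 3 + 41·12 = 495 (mod 1763).
From k ≡ 495 (mod 1763) write k = 495 + 1763t. Substituting into k ≡ 4 (mod 59) gives 1763t ≡ 40 (mod 59), and since 52⁻¹ ≡ 42 (mod 59), t ≡ 28. Hence k ≡ 495 + 1763·28 = 49859 (mod 104017).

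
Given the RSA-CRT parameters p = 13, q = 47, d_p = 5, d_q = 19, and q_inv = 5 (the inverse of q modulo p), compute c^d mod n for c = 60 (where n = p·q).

398

m₁ = c^(d_p) mod p: c ≡ 8 (mod 13), and 8^5 mod 13 = 8.
m₂ = c^(d_q) mod q: c ≡ 13 (mod 47), and 13^19 mod 47 = 22.
h = q_inv·(m₁ − m₂) mod p = 5·(8 − 22) mod 13 = 8.
m = m₂ + h·q = 22 + 8·47 = 398.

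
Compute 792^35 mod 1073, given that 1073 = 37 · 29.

782

Mod 37: 792 ≡ 15; 15^35 ≡ 5 (mod 37).
Mod 29: 792 ≡ 9; by Fermat, exponent reduces to 35 mod 28 = 7; 9^7 ≡ 28 (mod 29).
Combine by CRT: x ≡ 5 (mod 37), x ≡ 28 (mod 29) ⇒ x ≡ 782 (mod 1073).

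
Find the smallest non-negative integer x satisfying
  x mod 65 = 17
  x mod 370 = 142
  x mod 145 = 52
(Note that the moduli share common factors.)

gcd(65, 370) = 5 and 5 | (142 − 17), so the pair is consistent; merging gives x ≡ 1252 (mod 4810), where 4810 = lcm(65, 370).
gcd(4810, 145) = 5 and 5 | (52 − 1252), so the pair is consistent; merging gives x ≡ 49352 (mod 139490), where 139490 = lcm(4810, 145).
The solution is unique modulo lcm(65, 370, 145) = 139490.

49352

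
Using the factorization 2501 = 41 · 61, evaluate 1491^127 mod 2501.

Mod 41: 1491 ≡ 15; by Fermat, exponent reduces to 127 mod 40 = 7; 15^7 ≡ 34 (mod 41).
Mod 61: 1491 ≡ 27; by Fermat, exponent reduces to 127 mod 60 = 7; 27^7 ≡ 3 (mod 61).
Combine by CRT: x ≡ 34 (mod 41), x ≡ 3 (mod 61) ⇒ x ≡ 1223 (mod 2501).

1223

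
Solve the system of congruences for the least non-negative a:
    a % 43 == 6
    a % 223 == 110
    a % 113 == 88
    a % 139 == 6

39244988

From a ≡ 6 (mod 43) write a = 6 + 43t. Substituting into a ≡ 110 (mod 223) gives 43t ≡ 104 (mod 223), and since 43⁻¹ ≡ 83 (mod 223), t ≡ 158. Hence a ≡ 6 + 43·158 = 6800 (mod 9589).
From a ≡ 6800 (mod 9589) write a = 6800 + 9589t. Substituting into a ≡ 88 (mod 113) gives 9589t ≡ 68 (mod 113), and since 97⁻¹ ≡ 7 (mod 113), t ≡ 24. Hence a ≡ 6800 + 9589·24 = 236936 (mod 1083557).
From a ≡ 236936 (mod 1083557) write a = 236936 + 1083557t. Substituting into a ≡ 6 (mod 139) gives 1083557t ≡ 65 (mod 139), and since 52⁻¹ ≡ 131 (mod 139), t ≡ 36. Hence a ≡ 236936 + 1083557·36 = 39244988 (mod 150614423).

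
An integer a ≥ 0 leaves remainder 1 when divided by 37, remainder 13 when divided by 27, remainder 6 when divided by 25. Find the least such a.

14431

From a ≡ 1 (mod 37) write a = 1 + 37t. Substituting into a ≡ 13 (mod 27) gives 37t ≡ 12 (mod 27), and since 10⁻¹ ≡ 19 (mod 27), t ≡ 12. Hence a ≡ 1 + 37·12 = 445 (mod 999).
From a ≡ 445 (mod 999) write a = 445 + 999t. Substituting into a ≡ 6 (mod 25) gives 999t ≡ 11 (mod 25), and since 24⁻¹ ≡ 24 (mod 25), t ≡ 14. Hence a ≡ 445 + 999·14 = 14431 (mod 24975).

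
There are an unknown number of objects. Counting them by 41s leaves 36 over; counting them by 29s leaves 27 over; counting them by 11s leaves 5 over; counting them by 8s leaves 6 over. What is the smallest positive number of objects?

78182

The moduli are pairwise coprime; M = 41·29·11·8 = 104632.
M/41 = 2552; 2552 ≡ 10 (mod 41); 10·37 ≡ 1, so inverse 37.
M/29 = 3608; 3608 ≡ 12 (mod 29); 12·17 ≡ 1, so inverse 17.
M/11 = 9512; 9512 ≡ 8 (mod 11); 8·7 ≡ 1, so inverse 7.
M/8 = 13079; 13079 ≡ 7 (mod 8); 7·7 ≡ 1, so inverse 7.
N ≡ 36·2552·37 + 27·3608·17 + 5·9512·7 + 6·13079·7 = 5937574.
5937574 mod 104632 = 78182.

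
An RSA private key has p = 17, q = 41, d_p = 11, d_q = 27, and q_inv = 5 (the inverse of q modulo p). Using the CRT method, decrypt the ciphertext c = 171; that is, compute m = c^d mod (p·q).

m₁ = c^(d_p) mod p: c ≡ 1 (mod 17), and 1^11 mod 17 = 1.
m₂ = c^(d_q) mod q: c ≡ 7 (mod 41), and 7^27 mod 41 = 24.
h = q_inv·(m₁ − m₂) mod p = 5·(1 − 24) mod 17 = 4.
m = m₂ + h·q = 24 + 4·41 = 188.

188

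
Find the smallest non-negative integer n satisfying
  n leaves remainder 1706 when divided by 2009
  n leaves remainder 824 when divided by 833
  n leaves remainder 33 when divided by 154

538109

Combine the congruences pairwise.
gcd(2009, 833) = 49 and 49 | (824 − 1706), so the pair is consistent; merging gives n ≡ 25814 (mod 34153), where 34153 = lcm(2009, 833).
gcd(34153, 154) = 7 and 7 | (33 − 25814), so the pair is consistent; merging gives n ≡ 538109 (mod 751366), where 751366 = lcm(34153, 154).
The solution is unique modulo lcm(2009, 833, 154) = 751366.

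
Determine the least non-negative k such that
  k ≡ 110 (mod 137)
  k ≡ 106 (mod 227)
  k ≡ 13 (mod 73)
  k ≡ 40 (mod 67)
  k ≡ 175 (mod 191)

4179611728

From k ≡ 110 (mod 137) write k = 110 + 137t. Substituting into k ≡ 106 (mod 227) gives 137t ≡ 223 (mod 227), and since 137⁻¹ ≡ 58 (mod 227), t ≡ 222. Hence k ≡ 110 + 137·222 = 30524 (mod 31099).
From k ≡ 30524 (mod 31099) write k = 30524 + 31099t. Substituting into k ≡ 13 (mod 73) gives 31099t ≡ 3 (mod 73), and since 1⁻¹ ≡ 1 (mod 73), t ≡ 3. Hence k ≡ 30524 + 31099·3 = 123821 (mod 2270227).
From k ≡ 123821 (mod 2270227) write k = 123821 + 2270227t. Substituting into k ≡ 40 (mod 67) gives 2270227t ≡ 35 (mod 67), and since 66⁻¹ ≡ 66 (mod 67), t ≡ 32. Hence k ≡ 123821 + 2270227·32 = 72771085 (mod 152105209).
From k ≡ 72771085 (mod 152105209) write k = 72771085 + 152105209t. Substituting into k ≡ 175 (mod 191) gives 152105209t ≡ 90 (mod 191), and since 67⁻¹ ≡ 134 (mod 191), t ≡ 27. Hence k ≡ 72771085 + 152105209·27 = 4179611728 (mod 29052094919).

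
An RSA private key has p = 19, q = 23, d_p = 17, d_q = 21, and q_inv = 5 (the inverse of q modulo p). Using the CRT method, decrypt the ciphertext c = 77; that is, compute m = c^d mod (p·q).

210

m₁ = c^(d_p) mod p: c ≡ 1 (mod 19), and 1^17 mod 19 = 1.
m₂ = c^(d_q) mod q: c ≡ 8 (mod 23), and 8^21 mod 23 = 3.
h = q_inv·(m₁ − m₂) mod p = 5·(1 − 3) mod 19 = 9.
m = m₂ + h·q = 3 + 9·23 = 210.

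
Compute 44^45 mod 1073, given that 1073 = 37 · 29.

482

Mod 37: 44 ≡ 7; by Fermat, exponent reduces to 45 mod 36 = 9; 7^9 ≡ 1 (mod 37).
Mod 29: 44 ≡ 15; by Fermat, exponent reduces to 45 mod 28 = 17; 15^17 ≡ 18 (mod 29).
Combine by CRT: x ≡ 1 (mod 37), x ≡ 18 (mod 29) ⇒ x ≡ 482 (mod 1073).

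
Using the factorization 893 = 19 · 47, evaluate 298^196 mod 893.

427

Mod 19: 298 ≡ 13; by Fermat, exponent reduces to 196 mod 18 = 16; 13^16 ≡ 9 (mod 19).
Mod 47: 298 ≡ 16; by Fermat, exponent reduces to 196 mod 46 = 12; 16^12 ≡ 4 (mod 47).
Combine by CRT: x ≡ 9 (mod 19), x ≡ 4 (mod 47) ⇒ x ≡ 427 (mod 893).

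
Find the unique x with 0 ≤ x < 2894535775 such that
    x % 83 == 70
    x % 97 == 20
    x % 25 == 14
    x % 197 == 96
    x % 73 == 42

1141210064

The moduli are pairwise coprime; N = 83·97·25·197·73 = 2894535775.
N/83 = 34873925; 34873925 ≡ 64 (mod 83); 64·48 ≡ 1, so inverse 48.
N/97 = 29840575; 29840575 ≡ 77 (mod 97); 77·63 ≡ 1, so inverse 63.
N/25 = 115781431; 115781431 ≡ 6 (mod 25); 6·21 ≡ 1, so inverse 21.
N/197 = 14693075; 14693075 ≡ 27 (mod 197); 27·73 ≡ 1, so inverse 73.
N/73 = 39651175; 39651175 ≡ 57 (mod 73); 57·41 ≡ 1, so inverse 41.
x ≡ 70·34873925·48 + 20·29840575·63 + 14·115781431·21 + 96·14693075·73 + 42·39651175·41 = 360063646164.
360063646164 mod 2894535775 = 1141210064.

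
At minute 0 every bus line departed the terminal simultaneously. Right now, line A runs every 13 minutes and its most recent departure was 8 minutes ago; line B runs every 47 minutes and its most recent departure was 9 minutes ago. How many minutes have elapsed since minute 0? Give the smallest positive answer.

385

From t ≡ 8 (mod 13) write t = 8 + 13s. Substituting into t ≡ 9 (mod 47) gives 13s ≡ 1 (mod 47), and since 13⁻¹ ≡ 29 (mod 47), s ≡ 29. Hence t ≡ 8 + 13·29 = 385 (mod 611).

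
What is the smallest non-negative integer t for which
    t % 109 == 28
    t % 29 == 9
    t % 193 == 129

The moduli are pairwise coprime; N = 109·29·193 = 610073.
N/109 = 5597; 5597 ≡ 38 (mod 109); 38·66 ≡ 1, so inverse 66.
N/29 = 21037; 21037 ≡ 12 (mod 29); 12·17 ≡ 1, so inverse 17.
N/193 = 3161; 3161 ≡ 73 (mod 193); 73·156 ≡ 1, so inverse 156.
t ≡ 28·5597·66 + 9·21037·17 + 129·3161·156 = 77173881.
77173881 mod 610073 = 304683.

304683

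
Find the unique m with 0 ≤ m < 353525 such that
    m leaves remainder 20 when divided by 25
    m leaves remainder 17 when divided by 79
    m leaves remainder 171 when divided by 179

From m ≡ 20 (mod 25) write m = 20 + 25t. Substituting into m ≡ 17 (mod 79) gives 25t ≡ 76 (mod 79), and since 25⁻¹ ≡ 19 (mod 79), t ≡ 22. Hence m ≡ 20 + 25·22 = 570 (mod 1975).
From m ≡ 570 (mod 1975) write m = 570 + 1975t. Substituting into m ≡ 171 (mod 179) gives 1975t ≡ 138 (mod 179), and since 6⁻¹ ≡ 30 (mod 179), t ≡ 23. Hence m ≡ 570 + 1975·23 = 45995 (mod 353525).

45995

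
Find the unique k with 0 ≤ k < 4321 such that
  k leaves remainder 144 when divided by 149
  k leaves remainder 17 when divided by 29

2975

From k ≡ 144 (mod 149) write k = 144 + 149t. Substituting into k ≡ 17 (mod 29) gives 149t ≡ 18 (mod 29), and since 4⁻¹ ≡ 22 (mod 29), t ≡ 19. Hence k ≡ 144 + 149·19 = 2975 (mod 4321).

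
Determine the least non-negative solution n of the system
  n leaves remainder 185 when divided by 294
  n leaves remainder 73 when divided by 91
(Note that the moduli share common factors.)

gcd(294, 91) = 7 and 7 | (73 − 185), so the pair is consistent; merging gives n ≡ 3713 (mod 3822), where 3822 = lcm(294, 91).
The solution is unique modulo lcm(294, 91) = 3822.

3713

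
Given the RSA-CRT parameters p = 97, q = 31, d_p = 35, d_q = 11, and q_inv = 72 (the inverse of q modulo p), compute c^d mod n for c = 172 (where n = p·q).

m₁ = c^(d_p) mod p: c ≡ 75 (mod 97), and 75^35 mod 97 = 22.
m₂ = c^(d_q) mod q: c ≡ 17 (mod 31), and 17^11 mod 31 = 22.
h = q_inv·(m₁ − m₂) mod p = 72·(22 − 22) mod 97 = 0.
m = m₂ + h·q = 22 + 0·31 = 22.

22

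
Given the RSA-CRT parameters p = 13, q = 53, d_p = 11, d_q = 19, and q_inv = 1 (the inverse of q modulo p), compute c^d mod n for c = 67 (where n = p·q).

397

m₁ = c^(d_p) mod p: c ≡ 2 (mod 13), and 2^11 mod 13 = 7.
m₂ = c^(d_q) mod q: c ≡ 14 (mod 53), and 14^19 mod 53 = 26.
h = q_inv·(m₁ − m₂) mod p = 1·(7 − 26) mod 13 = 7.
m = m₂ + h·q = 26 + 7·53 = 397.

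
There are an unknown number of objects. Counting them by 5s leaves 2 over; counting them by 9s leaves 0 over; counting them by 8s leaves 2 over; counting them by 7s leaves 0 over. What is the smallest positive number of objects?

The moduli are pairwise coprime; M = 5·9·8·7 = 2520.
M/5 = 504; 504 ≡ 4 (mod 5); 4·4 ≡ 1, so inverse 4.
M/9 = 280; 280 ≡ 1 (mod 9), inverse 1.
M/8 = 315; 315 ≡ 3 (mod 8); 3·3 ≡ 1, so inverse 3.
M/7 = 360; 360 ≡ 3 (mod 7); 3·5 ≡ 1, so inverse 5.
N ≡ 2·504·4 + 0·280·1 + 2·315·3 + 0·360·5 = 5922.
5922 mod 2520 = 882.

882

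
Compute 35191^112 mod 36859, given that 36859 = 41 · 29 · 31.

Mod 41: 35191 ≡ 13; by Fermat, exponent reduces to 112 mod 40 = 32; 13^32 ≡ 37 (mod 41).
Mod 29: 35191 ≡ 14; since 28 | 112, by Fermat 14^112 ≡ 1 (mod 29).
Mod 31: 35191 ≡ 6; by Fermat, exponent reduces to 112 mod 30 = 22; 6^22 ≡ 25 (mod 31).
Combine by CRT: x ≡ 37 (mod 41), x ≡ 1 (mod 29), x ≡ 25 (mod 31) ⇒ x ≡ 32017 (mod 36859).

32017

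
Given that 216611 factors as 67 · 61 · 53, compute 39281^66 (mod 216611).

Mod 67: 39281 ≡ 19; since 66 | 66, by Fermat 19^66 ≡ 1 (mod 67).
Mod 61: 39281 ≡ 58; by Fermat, exponent reduces to 66 mod 60 = 6; 58^6 ≡ 58 (mod 61).
Mod 53: 39281 ≡ 8; by Fermat, exponent reduces to 66 mod 52 = 14; 8^14 ≡ 25 (mod 53).
Combine by CRT: x ≡ 1 (mod 67), x ≡ 58 (mod 61), x ≡ 25 (mod 53) ⇒ x ≡ 215205 (mod 216611).

215205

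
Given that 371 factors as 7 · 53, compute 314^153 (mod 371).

Mod 7: 314 ≡ 6; by Fermat, exponent reduces to 153 mod 6 = 3; 6^3 ≡ 6 (mod 7).
Mod 53: 314 ≡ 49; by Fermat, exponent reduces to 153 mod 52 = 49; 49^49 ≡ 24 (mod 53).
Combine by CRT: x ≡ 6 (mod 7), x ≡ 24 (mod 53) ⇒ x ≡ 342 (mod 371).

342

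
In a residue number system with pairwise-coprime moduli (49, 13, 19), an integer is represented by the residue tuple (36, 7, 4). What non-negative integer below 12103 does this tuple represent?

5818

The moduli are pairwise coprime; N = 49·13·19 = 12103.
N/49 = 247; 247 ≡ 2 (mod 49); 2·25 ≡ 1, so inverse 25.
N/13 = 931; 931 ≡ 8 (mod 13); 8·5 ≡ 1, so inverse 5.
N/19 = 637; 637 ≡ 10 (mod 19); 10·2 ≡ 1, so inverse 2.
x ≡ 36·247·25 + 7·931·5 + 4·637·2 = 259981.
259981 mod 12103 = 5818.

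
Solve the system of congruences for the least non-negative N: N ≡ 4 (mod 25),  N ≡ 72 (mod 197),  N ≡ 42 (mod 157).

84979

Combine the congruences pairwise.
From N ≡ 4 (mod 25) write N = 4 + 25t. Substituting into N ≡ 72 (mod 197) gives 25t ≡ 68 (mod 197), and since 25⁻¹ ≡ 134 (mod 197), t ≡ 50. Hence N ≡ 4 + 25·50 = 1254 (mod 4925).
From N ≡ 1254 (mod 4925) write N = 1254 + 4925t. Substituting into N ≡ 42 (mod 157) gives 4925t ≡ 44 (mod 157), and since 58⁻¹ ≡ 111 (mod 157), t ≡ 17. Hence N ≡ 1254 + 4925·17 = 84979 (mod 773225).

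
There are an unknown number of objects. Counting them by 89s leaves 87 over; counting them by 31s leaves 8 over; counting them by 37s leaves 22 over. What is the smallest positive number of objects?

37022

The moduli are pairwise coprime; M = 89·31·37 = 102083.
M/89 = 1147; 1147 ≡ 79 (mod 89); 79·80 ≡ 1, so inverse 80.
M/31 = 3293; 3293 ≡ 7 (mod 31); 7·9 ≡ 1, so inverse 9.
M/37 = 2759; 2759 ≡ 21 (mod 37); 21·30 ≡ 1, so inverse 30.
N ≡ 87·1147·80 + 8·3293·9 + 22·2759·30 = 10041156.
10041156 mod 102083 = 37022.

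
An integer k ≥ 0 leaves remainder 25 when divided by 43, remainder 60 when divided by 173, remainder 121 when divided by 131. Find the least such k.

596564

From k ≡ 25 (mod 43) write k = 25 + 43t. Substituting into k ≡ 60 (mod 173) gives 43t ≡ 35 (mod 173), and since 43⁻¹ ≡ 169 (mod 173), t ≡ 33. Hence k ≡ 25 + 43·33 = 1444 (mod 7439).
From k ≡ 1444 (mod 7439) write k = 1444 + 7439t. Substituting into k ≡ 121 (mod 131) gives 7439t ≡ 118 (mod 131), and since 103⁻¹ ≡ 14 (mod 131), t ≡ 80. Hence k ≡ 1444 + 7439·80 = 596564 (mod 974509).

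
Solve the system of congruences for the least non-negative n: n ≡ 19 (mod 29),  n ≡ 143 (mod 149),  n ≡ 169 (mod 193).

The moduli are pairwise coprime; M = 29·149·193 = 833953.
M/29 = 28757; 28757 ≡ 18 (mod 29); 18·21 ≡ 1, so inverse 21.
M/149 = 5597; 5597 ≡ 84 (mod 149); 84·55 ≡ 1, so inverse 55.
M/193 = 4321; 4321 ≡ 75 (mod 193); 75·175 ≡ 1, so inverse 175.
n ≡ 19·28757·21 + 143·5597·55 + 169·4321·175 = 183288023.
183288023 mod 833953 = 652316.

652316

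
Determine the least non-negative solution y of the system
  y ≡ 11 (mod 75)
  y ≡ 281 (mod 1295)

11936

gcd(75, 1295) = 5 and 5 | (281 − 11), so the pair is consistent; merging gives y ≡ 11936 (mod 19425), where 19425 = lcm(75, 1295).
The solution is unique modulo lcm(75, 1295) = 19425.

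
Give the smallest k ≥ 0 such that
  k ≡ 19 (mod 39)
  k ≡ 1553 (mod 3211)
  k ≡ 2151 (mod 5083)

gcd(39, 3211) = 13 and 13 | (1553 − 19), so the pair is consistent; merging gives k ≡ 7975 (mod 9633), where 9633 = lcm(39, 3211).
gcd(9633, 5083) = 13 and 13 | (2151 − 7975), so the pair is consistent; merging gives k ≡ 296965 (mod 3766503), where 3766503 = lcm(9633, 5083).
The solution is unique modulo lcm(39, 3211, 5083) = 3766503.

296965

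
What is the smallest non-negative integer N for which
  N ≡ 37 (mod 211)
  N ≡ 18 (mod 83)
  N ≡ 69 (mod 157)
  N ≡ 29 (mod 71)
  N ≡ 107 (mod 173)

9944643358

From N ≡ 37 (mod 211) write N = 37 + 211t. Substituting into N ≡ 18 (mod 83) gives 211t ≡ 64 (mod 83), and since 45⁻¹ ≡ 24 (mod 83), t ≡ 42. Hence N ≡ 37 + 211·42 = 8899 (mod 17513).
From N ≡ 8899 (mod 17513) write N = 8899 + 17513t. Substituting into N ≡ 69 (mod 157) gives 17513t ≡ 119 (mod 157), and since 86⁻¹ ≡ 42 (mod 157), t ≡ 131. Hence N ≡ 8899 + 17513·131 = 2303102 (mod 2749541).
From N ≡ 2303102 (mod 2749541) write N = 2303102 + 2749541t. Substituting into N ≡ 29 (mod 71) gives 2749541t ≡ 25 (mod 71), and since 66⁻¹ ≡ 14 (mod 71), t ≡ 66. Hence N ≡ 2303102 + 2749541·66 = 183772808 (mod 195217411).
From N ≡ 183772808 (mod 195217411) write N = 183772808 + 195217411t. Substituting into N ≡ 107 (mod 173) gives 195217411t ≡ 9 (mod 173), and since 59⁻¹ ≡ 44 (mod 173), t ≡ 50. Hence N ≡ 183772808 + 195217411·50 = 9944643358 (mod 33772612103).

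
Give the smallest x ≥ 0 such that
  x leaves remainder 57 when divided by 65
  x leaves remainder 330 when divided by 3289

Combine the congruences pairwise.
gcd(65, 3289) = 13 and 13 | (330 − 57), so the pair is consistent; merging gives x ≡ 10197 (mod 16445), where 16445 = lcm(65, 3289).
The solution is unique modulo lcm(65, 3289) = 16445.

10197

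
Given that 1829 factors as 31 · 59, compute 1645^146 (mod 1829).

715

Mod 31: 1645 ≡ 2; by Fermat, exponent reduces to 146 mod 30 = 26; 2^26 ≡ 2 (mod 31).
Mod 59: 1645 ≡ 52; by Fermat, exponent reduces to 146 mod 58 = 30; 52^30 ≡ 7 (mod 59).
Combine by CRT: x ≡ 2 (mod 31), x ≡ 7 (mod 59) ⇒ x ≡ 715 (mod 1829).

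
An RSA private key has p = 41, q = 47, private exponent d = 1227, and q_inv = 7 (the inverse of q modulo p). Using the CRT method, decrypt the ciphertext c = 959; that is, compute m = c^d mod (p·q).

1404

d_p = d mod (p−1) = 1227 mod 40 = 27; d_q = d mod (q−1) = 31.
m₁ = c^(d_p) mod p: c ≡ 16 (mod 41), and 16^27 mod 41 = 10.
m₂ = c^(d_q) mod q: c ≡ 19 (mod 47), and 19^31 mod 47 = 41.
h = q_inv·(m₁ − m₂) mod p = 7·(10 − 41) mod 41 = 29.
m = m₂ + h·q = 41 + 29·47 = 1404.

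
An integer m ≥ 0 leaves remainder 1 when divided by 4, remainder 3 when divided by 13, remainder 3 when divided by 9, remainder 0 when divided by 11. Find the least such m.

4917

From m ≡ 1 (mod 4) write m = 1 + 4t. Substituting into m ≡ 3 (mod 13) gives 4t ≡ 2 (mod 13), and since 4⁻¹ ≡ 10 (mod 13), t ≡ 7. Hence m ≡ 1 + 4·7 = 29 (mod 52).
From m ≡ 29 (mod 52) write m = 29 + 52t. Substituting into m ≡ 3 (mod 9) gives 52t ≡ 1 (mod 9), and since 7⁻¹ ≡ 4 (mod 9), t ≡ 4. Hence m ≡ 29 + 52·4 = 237 (mod 468).
From m ≡ 237 (mod 468) write m = 237 + 468t. Substituting into m ≡ 0 (mod 11) gives 468t ≡ 5 (mod 11), and since 6⁻¹ ≡ 2 (mod 11), t ≡ 10. Hence m ≡ 237 + 468·10 = 4917 (mod 5148).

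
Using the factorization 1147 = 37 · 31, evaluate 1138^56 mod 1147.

1006

Mod 37: 1138 ≡ 28; by Fermat, exponent reduces to 56 mod 36 = 20; 28^20 ≡ 7 (mod 37).
Mod 31: 1138 ≡ 22; by Fermat, exponent reduces to 56 mod 30 = 26; 22^26 ≡ 14 (mod 31).
Combine by CRT: x ≡ 7 (mod 37), x ≡ 14 (mod 31) ⇒ x ≡ 1006 (mod 1147).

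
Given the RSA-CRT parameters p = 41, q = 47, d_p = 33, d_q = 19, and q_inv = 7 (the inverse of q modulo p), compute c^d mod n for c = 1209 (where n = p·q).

1717

m₁ = c^(d_p) mod p: c ≡ 20 (mod 41), and 20^33 mod 41 = 36.
m₂ = c^(d_q) mod q: c ≡ 34 (mod 47), and 34^19 mod 47 = 25.
h = q_inv·(m₁ − m₂) mod p = 7·(36 − 25) mod 41 = 36.
m = m₂ + h·q = 25 + 36·47 = 1717.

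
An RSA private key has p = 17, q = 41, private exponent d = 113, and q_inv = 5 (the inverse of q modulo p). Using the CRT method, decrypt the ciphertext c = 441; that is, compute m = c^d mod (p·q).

d_p = d mod (p−1) = 113 mod 16 = 1; d_q = d mod (q−1) = 33.
m₁ = c^(d_p) mod p: c ≡ 16 (mod 17), and 16^1 mod 17 = 16.
m₂ = c^(d_q) mod q: c ≡ 31 (mod 41), and 31^33 mod 41 = 25.
h = q_inv·(m₁ − m₂) mod p = 5·(16 − 25) mod 17 = 6.
m = m₂ + h·q = 25 + 6·41 = 271.

271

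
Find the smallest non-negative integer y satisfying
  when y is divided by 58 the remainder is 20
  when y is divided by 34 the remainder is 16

gcd(58, 34) = 2 and 2 | (16 − 20), so the pair is consistent; merging gives y ≡ 832 (mod 986), where 986 = lcm(58, 34).
The solution is unique modulo lcm(58, 34) = 986.

832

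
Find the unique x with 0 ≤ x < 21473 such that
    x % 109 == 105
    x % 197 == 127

Combine the congruences pairwise.
From x ≡ 105 (mod 109) write x = 105 + 109t. Substituting into x ≡ 127 (mod 197) gives 109t ≡ 22 (mod 197), and since 109⁻¹ ≡ 47 (mod 197), t ≡ 49. Hence x ≡ 105 + 109·49 = 5446 (mod 21473).

5446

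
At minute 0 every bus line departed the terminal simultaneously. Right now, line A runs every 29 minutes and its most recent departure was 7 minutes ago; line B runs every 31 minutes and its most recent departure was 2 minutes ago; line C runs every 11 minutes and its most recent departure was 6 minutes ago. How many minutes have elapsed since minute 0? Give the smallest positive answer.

The moduli are pairwise coprime; N = 29·31·11 = 9889.
N/29 = 341; 341 ≡ 22 (mod 29); 22·4 ≡ 1, so inverse 4.
N/31 = 319; 319 ≡ 9 (mod 31); 9·7 ≡ 1, so inverse 7.
N/11 = 899; 899 ≡ 8 (mod 11); 8·7 ≡ 1, so inverse 7.
t ≡ 7·341·4 + 2·319·7 + 6·899·7 = 51772.
51772 mod 9889 = 2327.

2327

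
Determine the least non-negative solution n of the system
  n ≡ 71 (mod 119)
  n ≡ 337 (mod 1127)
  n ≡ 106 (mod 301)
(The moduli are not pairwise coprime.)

Combine the congruences pairwise.
gcd(119, 1127) = 7 and 7 | (337 − 71), so the pair is consistent; merging gives n ≡ 9353 (mod 19159), where 19159 = lcm(119, 1127).
gcd(19159, 301) = 7 and 7 | (106 − 9353), so the pair is consistent; merging gives n ≡ 488328 (mod 823837), where 823837 = lcm(19159, 301).
The solution is unique modulo lcm(119, 1127, 301) = 823837.

488328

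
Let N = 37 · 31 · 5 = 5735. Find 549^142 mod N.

4846

Mod 37: 549 ≡ 31; by Fermat, exponent reduces to 142 mod 36 = 34; 31^34 ≡ 36 (mod 37).
Mod 31: 549 ≡ 22; by Fermat, exponent reduces to 142 mod 30 = 22; 22^22 ≡ 10 (mod 31).
Mod 5: 549 ≡ 4; by Fermat, exponent reduces to 142 mod 4 = 2; 4^2 ≡ 1 (mod 5).
Combine by CRT: x ≡ 36 (mod 37), x ≡ 10 (mod 31), x ≡ 1 (mod 5) ⇒ x ≡ 4846 (mod 5735).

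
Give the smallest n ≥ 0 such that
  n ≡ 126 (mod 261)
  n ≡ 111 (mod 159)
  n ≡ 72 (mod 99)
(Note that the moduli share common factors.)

73728

gcd(261, 159) = 3 and 3 | (111 − 126), so the pair is consistent; merging gives n ≡ 4563 (mod 13833), where 13833 = lcm(261, 159).
gcd(13833, 99) = 9 and 9 | (72 − 4563), so the pair is consistent; merging gives n ≡ 73728 (mod 152163), where 152163 = lcm(13833, 99).
The solution is unique modulo lcm(261, 159, 99) = 152163.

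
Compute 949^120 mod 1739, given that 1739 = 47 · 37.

Mod 47: 949 ≡ 9; by Fermat, exponent reduces to 120 mod 46 = 28; 9^28 ≡ 17 (mod 47).
Mod 37: 949 ≡ 24; by Fermat, exponent reduces to 120 mod 36 = 12; 24^12 ≡ 10 (mod 37).
Combine by CRT: x ≡ 17 (mod 47), x ≡ 10 (mod 37) ⇒ x ≡ 158 (mod 1739).

158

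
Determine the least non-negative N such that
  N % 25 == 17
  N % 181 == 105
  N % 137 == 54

308167

The moduli are pairwise coprime; M = 25·181·137 = 619925.
M/25 = 24797; 24797 ≡ 22 (mod 25); 22·8 ≡ 1, so inverse 8.
M/181 = 3425; 3425 ≡ 167 (mod 181); 167·168 ≡ 1, so inverse 168.
M/137 = 4525; 4525 ≡ 4 (mod 137); 4·103 ≡ 1, so inverse 103.
N ≡ 17·24797·8 + 105·3425·168 + 54·4525·103 = 88957442.
88957442 mod 619925 = 308167.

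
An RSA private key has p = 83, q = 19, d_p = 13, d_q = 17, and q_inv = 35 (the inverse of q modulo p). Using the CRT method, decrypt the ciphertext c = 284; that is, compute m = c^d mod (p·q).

1063

m₁ = c^(d_p) mod p: c ≡ 35 (mod 83), and 35^13 mod 83 = 67.
m₂ = c^(d_q) mod q: c ≡ 18 (mod 19), and 18^17 mod 19 = 18.
h = q_inv·(m₁ − m₂) mod p = 35·(67 − 18) mod 83 = 55.
m = m₂ + h·q = 18 + 55·19 = 1063.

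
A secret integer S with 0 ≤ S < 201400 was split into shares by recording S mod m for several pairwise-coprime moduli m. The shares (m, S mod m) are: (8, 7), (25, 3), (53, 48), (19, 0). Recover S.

From S ≡ 7 (mod 8) write S = 7 + 8t. Substituting into S ≡ 3 (mod 25) gives 8t ≡ 21 (mod 25), and since 8⁻¹ ≡ 22 (mod 25), t ≡ 12. Hence S ≡ 7 + 8·12 = 103 (mod 200).
From S ≡ 103 (mod 200) write S = 103 + 200t. Substituting into S ≡ 48 (mod 53) gives 200t ≡ 51 (mod 53), and since 41⁻¹ ≡ 22 (mod 53), t ≡ 9. Hence S ≡ 103 + 200·9 = 1903 (mod 10600).
From S ≡ 1903 (mod 10600) write S = 1903 + 10600t. Substituting into S ≡ 0 (mod 19) gives 10600t ≡ 16 (mod 19), and since 17⁻¹ ≡ 9 (mod 19), t ≡ 11. Hence S ≡ 1903 + 10600·11 = 118503 (mod 201400).

118503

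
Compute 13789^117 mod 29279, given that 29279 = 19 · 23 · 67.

Mod 19: 13789 ≡ 14; by Fermat, exponent reduces to 117 mod 18 = 9; 14^9 ≡ 18 (mod 19).
Mod 23: 13789 ≡ 12; by Fermat, exponent reduces to 117 mod 22 = 7; 12^7 ≡ 16 (mod 23).
Mod 67: 13789 ≡ 54; by Fermat, exponent reduces to 117 mod 66 = 51; 54^51 ≡ 9 (mod 67).
Combine by CRT: x ≡ 18 (mod 19), x ≡ 16 (mod 23), x ≡ 9 (mod 67) ⇒ x ≡ 19037 (mod 29279).

19037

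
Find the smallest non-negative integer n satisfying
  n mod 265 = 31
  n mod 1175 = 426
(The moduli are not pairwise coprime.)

Combine the congruences pairwise.
gcd(265, 1175) = 5 and 5 | (426 − 31), so the pair is consistent; merging gives n ≡ 18051 (mod 62275), where 62275 = lcm(265, 1175).
The solution is unique modulo lcm(265, 1175) = 62275.

18051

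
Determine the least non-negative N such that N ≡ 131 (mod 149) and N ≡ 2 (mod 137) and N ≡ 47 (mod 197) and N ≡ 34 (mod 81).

The moduli are pairwise coprime; M = 149·137·197·81 = 325730241.
M/149 = 2186109; 2186109 ≡ 130 (mod 149); 130·47 ≡ 1, so inverse 47.
M/137 = 2377593; 2377593 ≡ 95 (mod 137); 95·75 ≡ 1, so inverse 75.
M/197 = 1653453; 1653453 ≡ 32 (mod 197); 32·117 ≡ 1, so inverse 117.
M/81 = 4021361; 4021361 ≡ 35 (mod 81); 35·44 ≡ 1, so inverse 44.
N ≡ 131·2186109·47 + 2·2377593·75 + 47·1653453·117 + 34·4021361·44 = 28924806166.
28924806166 mod 325730241 = 260544958.

260544958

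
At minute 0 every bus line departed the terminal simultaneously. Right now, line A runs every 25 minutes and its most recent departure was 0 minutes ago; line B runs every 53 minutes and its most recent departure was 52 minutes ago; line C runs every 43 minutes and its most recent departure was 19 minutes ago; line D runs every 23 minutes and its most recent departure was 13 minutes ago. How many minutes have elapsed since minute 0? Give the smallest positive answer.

524275

The moduli are pairwise coprime; N = 25·53·43·23 = 1310425.
N/25 = 52417; 52417 ≡ 17 (mod 25); 17·3 ≡ 1, so inverse 3.
N/53 = 24725; 24725 ≡ 27 (mod 53); 27·2 ≡ 1, so inverse 2.
N/43 = 30475; 30475 ≡ 31 (mod 43); 31·25 ≡ 1, so inverse 25.
N/23 = 56975; 56975 ≡ 4 (mod 23); 4·6 ≡ 1, so inverse 6.
t ≡ 0·52417·3 + 52·24725·2 + 19·30475·25 + 13·56975·6 = 21491075.
21491075 mod 1310425 = 524275.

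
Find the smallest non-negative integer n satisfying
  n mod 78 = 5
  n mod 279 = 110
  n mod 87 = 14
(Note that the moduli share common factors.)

gcd(78, 279) = 3 and 3 | (110 − 5), so the pair is consistent; merging gives n ≡ 4295 (mod 7254), where 7254 = lcm(78, 279).
gcd(7254, 87) = 3 and 3 | (14 − 4295), so the pair is consistent; merging gives n ≡ 76835 (mod 210366), where 210366 = lcm(7254, 87).
The solution is unique modulo lcm(78, 279, 87) = 210366.

76835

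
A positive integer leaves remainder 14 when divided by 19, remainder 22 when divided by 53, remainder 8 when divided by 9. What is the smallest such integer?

Combine the congruences pairwise.
From n ≡ 14 (mod 19) write n = 14 + 19t. Substituting into n ≡ 22 (mod 53) gives 19t ≡ 8 (mod 53), and since 19⁻¹ ≡ 14 (mod 53), t ≡ 6. Hence n ≡ 14 + 19·6 = 128 (mod 1007).
From n ≡ 128 (mod 1007) write n = 128 + 1007t. Substituting into n ≡ 8 (mod 9) gives 1007t ≡ 6 (mod 9), and since 8⁻¹ ≡ 8 (mod 9), t ≡ 3. Hence n ≡ 128 + 1007·3 = 3149 (mod 9063).

3149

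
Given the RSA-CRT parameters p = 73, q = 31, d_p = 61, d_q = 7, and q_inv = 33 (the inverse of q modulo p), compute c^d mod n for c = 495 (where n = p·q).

1239

m₁ = c^(d_p) mod p: c ≡ 57 (mod 73), and 57^61 mod 73 = 71.
m₂ = c^(d_q) mod q: c ≡ 30 (mod 31), and 30^7 mod 31 = 30.
h = q_inv·(m₁ − m₂) mod p = 33·(71 − 30) mod 73 = 39.
m = m₂ + h·q = 30 + 39·31 = 1239.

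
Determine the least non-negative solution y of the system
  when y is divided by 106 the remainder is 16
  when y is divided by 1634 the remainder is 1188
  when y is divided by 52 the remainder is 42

Combine the congruences pairwise.
gcd(106, 1634) = 2 and 2 | (1188 − 16), so the pair is consistent; merging gives y ≡ 60012 (mod 86602), where 86602 = lcm(106, 1634).
gcd(86602, 52) = 2 and 2 | (42 − 60012), so the pair is consistent; merging gives y ≡ 2051858 (mod 2251652), where 2251652 = lcm(86602, 52).
The solution is unique modulo lcm(106, 1634, 52) = 2251652.

2051858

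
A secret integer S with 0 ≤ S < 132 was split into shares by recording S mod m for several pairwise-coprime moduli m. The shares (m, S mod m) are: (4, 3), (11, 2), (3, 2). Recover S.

The moduli are pairwise coprime; N = 4·11·3 = 132.
N/4 = 33; 33 ≡ 1 (mod 4), inverse 1.
N/11 = 12; 12 ≡ 1 (mod 11), inverse 1.
N/3 = 44; 44 ≡ 2 (mod 3); 2·2 ≡ 1, so inverse 2.
S ≡ 3·33·1 + 2·12·1 + 2·44·2 = 299.
299 mod 132 = 35.

35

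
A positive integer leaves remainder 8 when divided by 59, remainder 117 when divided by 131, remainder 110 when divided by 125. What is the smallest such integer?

963360

From m ≡ 8 (mod 59) write m = 8 + 59t. Substituting into m ≡ 117 (mod 131) gives 59t ≡ 109 (mod 131), and since 59⁻¹ ≡ 20 (mod 131), t ≡ 84. Hence m ≡ 8 + 59·84 = 4964 (mod 7729).
From m ≡ 4964 (mod 7729) write m = 4964 + 7729t. Substituting into m ≡ 110 (mod 125) gives 7729t ≡ 21 (mod 125), and since 104⁻¹ ≡ 119 (mod 125), t ≡ 124. Hence m ≡ 4964 + 7729·124 = 963360 (mod 966125).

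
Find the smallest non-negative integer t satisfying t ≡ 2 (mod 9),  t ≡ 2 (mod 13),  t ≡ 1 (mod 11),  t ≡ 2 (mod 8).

9362

The moduli are pairwise coprime; N = 9·13·11·8 = 10296.
N/9 = 1144; 1144 ≡ 1 (mod 9), inverse 1.
N/13 = 792; 792 ≡ 12 (mod 13); 12·12 ≡ 1, so inverse 12.
N/11 = 936; 936 ≡ 1 (mod 11), inverse 1.
N/8 = 1287; 1287 ≡ 7 (mod 8); 7·7 ≡ 1, so inverse 7.
t ≡ 2·1144·1 + 2·792·12 + 1·936·1 + 2·1287·7 = 40250.
40250 mod 10296 = 9362.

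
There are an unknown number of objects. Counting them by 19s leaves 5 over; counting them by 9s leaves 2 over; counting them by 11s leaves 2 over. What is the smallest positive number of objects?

From N ≡ 5 (mod 19) write N = 5 + 19t. Substituting into N ≡ 2 (mod 9) gives 19t ≡ 6 (mod 9), and since 1⁻¹ ≡ 1 (mod 9), t ≡ 6. Hence N ≡ 5 + 19·6 = 119 (mod 171).
From N ≡ 119 (mod 171) write N = 119 + 171t. Substituting into N ≡ 2 (mod 11) gives 171t ≡ 4 (mod 11), and since 6⁻¹ ≡ 2 (mod 11), t ≡ 8. Hence N ≡ 119 + 171·8 = 1487 (mod 1881).

1487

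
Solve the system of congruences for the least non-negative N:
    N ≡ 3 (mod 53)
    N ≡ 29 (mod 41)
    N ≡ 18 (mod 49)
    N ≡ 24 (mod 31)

411177

The moduli are pairwise coprime; M = 53·41·49·31 = 3300787.
M/53 = 62279; 62279 ≡ 4 (mod 53); 4·40 ≡ 1, so inverse 40.
M/41 = 80507; 80507 ≡ 24 (mod 41); 24·12 ≡ 1, so inverse 12.
M/49 = 67363; 67363 ≡ 37 (mod 49); 37·4 ≡ 1, so inverse 4.
M/31 = 106477; 106477 ≡ 23 (mod 31); 23·27 ≡ 1, so inverse 27.
N ≡ 3·62279·40 + 29·80507·12 + 18·67363·4 + 24·106477·27 = 109337148.
109337148 mod 3300787 = 411177.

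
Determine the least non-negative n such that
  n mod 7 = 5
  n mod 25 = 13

138

From n ≡ 5 (mod 7) write n = 5 + 7t. Substituting into n ≡ 13 (mod 25) gives 7t ≡ 8 (mod 25), and since 7⁻¹ ≡ 18 (mod 25), t ≡ 19. Hence n ≡ 5 + 7·19 = 138 (mod 175).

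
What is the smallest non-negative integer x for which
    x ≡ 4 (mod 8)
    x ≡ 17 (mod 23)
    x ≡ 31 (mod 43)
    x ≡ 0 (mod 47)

The moduli are pairwise coprime; N = 8·23·43·47 = 371864.
N/8 = 46483; 46483 ≡ 3 (mod 8); 3·3 ≡ 1, so inverse 3.
N/23 = 16168; 16168 ≡ 22 (mod 23); 22·22 ≡ 1, so inverse 22.
N/43 = 8648; 8648 ≡ 5 (mod 43); 5·26 ≡ 1, so inverse 26.
N/47 = 7912; 7912 ≡ 16 (mod 47); 16·3 ≡ 1, so inverse 3.
x ≡ 4·46483·3 + 17·16168·22 + 31·8648·26 + 0·7912·3 = 13574916.
13574916 mod 371864 = 187812.

187812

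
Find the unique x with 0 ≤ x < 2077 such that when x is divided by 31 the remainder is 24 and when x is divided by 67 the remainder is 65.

From x ≡ 24 (mod 31) write x = 24 + 31t. Substituting into x ≡ 65 (mod 67) gives 31t ≡ 41 (mod 67), and since 31⁻¹ ≡ 13 (mod 67), t ≡ 64. Hence x ≡ 24 + 31·64 = 2008 (mod 2077).

2008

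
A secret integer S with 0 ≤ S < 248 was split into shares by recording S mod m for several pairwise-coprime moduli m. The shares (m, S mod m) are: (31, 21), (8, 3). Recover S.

Combine the congruences pairwise.
From S ≡ 21 (mod 31) write S = 21 + 31t. Substituting into S ≡ 3 (mod 8) gives 31t ≡ 6 (mod 8), and since 7⁻¹ ≡ 7 (mod 8), t ≡ 2. Hence S ≡ 21 + 31·2 = 83 (mod 248).

83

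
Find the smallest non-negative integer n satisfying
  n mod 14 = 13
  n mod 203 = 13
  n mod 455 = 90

gcd(14, 203) = 7 and 7 | (13 − 13), so the pair is consistent; merging gives n ≡ 13 (mod 406), where 406 = lcm(14, 203).
gcd(406, 455) = 7 and 7 | (90 − 13), so the pair is consistent; merging gives n ≡ 6915 (mod 26390), where 26390 = lcm(406, 455).
The solution is unique modulo lcm(14, 203, 455) = 26390.

6915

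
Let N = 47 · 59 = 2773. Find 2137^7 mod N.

Mod 47: 2137 ≡ 22; 22^7 ≡ 20 (mod 47).
Mod 59: 2137 ≡ 13; 13^7 ≡ 11 (mod 59).
Combine by CRT: x ≡ 20 (mod 47), x ≡ 11 (mod 59) ⇒ x ≡ 2135 (mod 2773).

2135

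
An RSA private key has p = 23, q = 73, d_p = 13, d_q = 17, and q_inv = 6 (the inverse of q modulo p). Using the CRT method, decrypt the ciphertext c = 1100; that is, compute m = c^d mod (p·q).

1042

m₁ = c^(d_p) mod p: c ≡ 19 (mod 23), and 19^13 mod 23 = 7.
m₂ = c^(d_q) mod q: c ≡ 5 (mod 73), and 5^17 mod 73 = 20.
h = q_inv·(m₁ − m₂) mod p = 6·(7 − 20) mod 23 = 14.
m = m₂ + h·q = 20 + 14·73 = 1042.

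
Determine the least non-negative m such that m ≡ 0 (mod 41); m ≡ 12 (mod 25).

287

From m ≡ 0 (mod 41) write m = 0 + 41t. Substituting into m ≡ 12 (mod 25) gives 41t ≡ 12 (mod 25), and since 16⁻¹ ≡ 11 (mod 25), t ≡ 7. Hence m ≡ 0 + 41·7 = 287 (mod 1025).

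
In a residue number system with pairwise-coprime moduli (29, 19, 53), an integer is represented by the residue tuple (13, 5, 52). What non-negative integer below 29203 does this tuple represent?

15528

The moduli are pairwise coprime; N = 29·19·53 = 29203.
N/29 = 1007; 1007 ≡ 21 (mod 29); 21·18 ≡ 1, so inverse 18.
N/19 = 1537; 1537 ≡ 17 (mod 19); 17·9 ≡ 1, so inverse 9.
N/53 = 551; 551 ≡ 21 (mod 53); 21·48 ≡ 1, so inverse 48.
x ≡ 13·1007·18 + 5·1537·9 + 52·551·48 = 1680099.
1680099 mod 29203 = 15528.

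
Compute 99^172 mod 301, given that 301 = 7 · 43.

Mod 7: 99 ≡ 1; by Fermat, exponent reduces to 172 mod 6 = 4; 1^4 ≡ 1 (mod 7).
Mod 43: 99 ≡ 13; by Fermat, exponent reduces to 172 mod 42 = 4; 13^4 ≡ 9 (mod 43).
Combine by CRT: x ≡ 1 (mod 7), x ≡ 9 (mod 43) ⇒ x ≡ 267 (mod 301).

267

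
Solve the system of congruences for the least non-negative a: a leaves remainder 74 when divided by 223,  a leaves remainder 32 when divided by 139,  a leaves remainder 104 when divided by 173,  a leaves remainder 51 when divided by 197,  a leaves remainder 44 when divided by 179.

158398808062

The moduli are pairwise coprime; N = 223·139·173·197·179 = 189097167503.
N/223 = 847969361; 847969361 ≡ 42 (mod 223); 42·154 ≡ 1, so inverse 154.
N/139 = 1360411277; 1360411277 ≡ 68 (mod 139); 68·92 ≡ 1, so inverse 92.
N/173 = 1093047211; 1093047211 ≡ 168 (mod 173); 168·69 ≡ 1, so inverse 69.
N/197 = 959884099; 959884099 ≡ 23 (mod 197); 23·60 ≡ 1, so inverse 60.
N/179 = 1056408757; 1056408757 ≡ 161 (mod 179); 161·169 ≡ 1, so inverse 169.
a ≡ 74·847969361·154 + 32·1360411277·92 + 104·1093047211·69 + 51·959884099·60 + 44·1056408757·169 = 32304917283572.
32304917283572 mod 189097167503 = 158398808062.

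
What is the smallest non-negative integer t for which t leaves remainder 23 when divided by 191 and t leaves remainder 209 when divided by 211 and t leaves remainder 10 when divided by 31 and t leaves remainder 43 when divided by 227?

The moduli are pairwise coprime; N = 191·211·31·227 = 283598137.
N/191 = 1484807; 1484807 ≡ 164 (mod 191); 164·99 ≡ 1, so inverse 99.
N/211 = 1344067; 1344067 ≡ 208 (mod 211); 208·70 ≡ 1, so inverse 70.
N/31 = 9148327; 9148327 ≡ 10 (mod 31); 10·28 ≡ 1, so inverse 28.
N/227 = 1249331; 1249331 ≡ 150 (mod 227); 150·56 ≡ 1, so inverse 56.
t ≡ 23·1484807·99 + 209·1344067·70 + 10·9148327·28 + 43·1249331·56 = 28614526357.
28614526357 mod 283598137 = 254712657.

254712657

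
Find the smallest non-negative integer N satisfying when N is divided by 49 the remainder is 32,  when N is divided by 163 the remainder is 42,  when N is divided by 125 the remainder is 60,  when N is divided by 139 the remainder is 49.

131942185

From N ≡ 32 (mod 49) write N = 32 + 49t. Substituting into N ≡ 42 (mod 163) gives 49t ≡ 10 (mod 163), and since 49⁻¹ ≡ 10 (mod 163), t ≡ 100. Hence N ≡ 32 + 49·100 = 4932 (mod 7987).
From N ≡ 4932 (mod 7987) write N = 4932 + 7987t. Substituting into N ≡ 60 (mod 125) gives 7987t ≡ 3 (mod 125), and since 112⁻¹ ≡ 48 (mod 125), t ≡ 19. Hence N ≡ 4932 + 7987·19 = 156685 (mod 998375).
From N ≡ 156685 (mod 998375) write N = 156685 + 998375t. Substituting into N ≡ 49 (mod 139) gives 998375t ≡ 17 (mod 139), and since 77⁻¹ ≡ 65 (mod 139), t ≡ 132. Hence N ≡ 156685 + 998375·132 = 131942185 (mod 138774125).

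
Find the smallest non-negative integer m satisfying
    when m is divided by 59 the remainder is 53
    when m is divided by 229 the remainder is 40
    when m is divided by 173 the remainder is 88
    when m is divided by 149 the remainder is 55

Combine the congruences pairwise.
From m ≡ 53 (mod 59) write m = 53 + 59t. Substituting into m ≡ 40 (mod 229) gives 59t ≡ 216 (mod 229), and since 59⁻¹ ≡ 66 (mod 229), t ≡ 58. Hence m ≡ 53 + 59·58 = 3475 (mod 13511).
From m ≡ 3475 (mod 13511) write m = 3475 + 13511t. Substituting into m ≡ 88 (mod 173) gives 13511t ≡ 73 (mod 173), and since 17⁻¹ ≡ 112 (mod 173), t ≡ 45. Hence m ≡ 3475 + 13511·45 = 611470 (mod 2337403).
From m ≡ 611470 (mod 2337403) write m = 611470 + 2337403t. Substituting into m ≡ 55 (mod 149) gives 2337403t ≡ 81 (mod 149), and since 40⁻¹ ≡ 41 (mod 149), t ≡ 43. Hence m ≡ 611470 + 2337403·43 = 101119799 (mod 348273047).

101119799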